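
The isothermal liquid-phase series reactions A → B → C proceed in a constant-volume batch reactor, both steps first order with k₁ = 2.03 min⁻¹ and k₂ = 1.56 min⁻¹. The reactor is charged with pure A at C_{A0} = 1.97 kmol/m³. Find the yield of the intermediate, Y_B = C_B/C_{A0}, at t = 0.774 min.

Solving the coupled first-order balances gives C_B(t) = [k₁/(k₂−k₁)]·C_{A0}·(e^(−k₁t) − e^(−k₂t)).
e^(−k₁t) = e^(−2.03×0.774) = e^(−1.571) = 0.2078; e^(−k₂t) = e^(−1.207) = 0.2990.
C_B = 2.03×1.97/(1.56−2.03) × (0.2078−0.2990) = (-8.509)×(-0.09117) = 0.7757 kmol/m³.
Y_B = C_B/C_{A0} = 0.7757/1.97 = 0.394.

0.394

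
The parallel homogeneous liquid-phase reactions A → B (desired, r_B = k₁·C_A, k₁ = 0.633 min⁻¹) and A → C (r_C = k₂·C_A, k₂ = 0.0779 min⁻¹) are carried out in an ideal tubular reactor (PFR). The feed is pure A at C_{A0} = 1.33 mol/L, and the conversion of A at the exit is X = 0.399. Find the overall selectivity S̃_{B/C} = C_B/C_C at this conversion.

C_A = C_{A0}(1−X) = 0.7993 mol/L.
Both paths are first order in A, so the instantaneous fraction to B is constant: dC_B/d(−C_A) = k₁/(k₁+k₂) = 0.8904.
C_B = 0.8904·(C_{A0}−C_A) = 0.8904×0.5307 = 0.473 mol/L.
C_C = (C_{A0}−C_A)−C_B = 0.05815 mol/L; S̃_{B/C} = 0.4725/0.05815 = 8.13.

8.13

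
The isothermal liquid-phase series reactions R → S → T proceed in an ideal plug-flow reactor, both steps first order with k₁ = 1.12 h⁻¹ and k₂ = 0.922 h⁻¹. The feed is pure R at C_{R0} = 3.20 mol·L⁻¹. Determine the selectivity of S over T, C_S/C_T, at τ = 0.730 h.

Solving the coupled first-order balances gives C_S(τ) = [k₁/(k₂−k₁)]·C_{R0}·(e^(−k₁τ) − e^(−k₂τ)).
e^(−k₁τ) = e^(−1.12×0.730) = e^(−0.8176) = 0.4415; e^(−k₂τ) = e^(−0.6731) = 0.5101.
C_S = 1.12×3.20/(0.922−1.12) × (0.4415−0.5101) = (-18.10)×(-0.06866) = 1.243 mol·L⁻¹.
C_R = C_{R0}e^(−k₁τ) = 1.413 mol·L⁻¹, so C_T = C_{R0}−C_R−C_S = 0.5445 mol·L⁻¹; C_S/C_T = 2.28.

2.28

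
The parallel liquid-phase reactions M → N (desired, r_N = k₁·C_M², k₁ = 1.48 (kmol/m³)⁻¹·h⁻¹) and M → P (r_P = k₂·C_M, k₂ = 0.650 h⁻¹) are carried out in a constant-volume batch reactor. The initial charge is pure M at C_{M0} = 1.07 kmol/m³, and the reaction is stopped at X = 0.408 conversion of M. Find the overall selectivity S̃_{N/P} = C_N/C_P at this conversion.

C_M = C_{M0}(1−X) = 0.6334 kmol/m³.
Along a PFR/batch, dC_P/dC_M = −r_P/(r_N+r_P) = −k₂/(k₂+k₁·C_M).
Integrating from C_{M0} to C_M: C_P = (0.650/1.48)·ln[(0.650+1.48·1.07)/(0.650+1.48·0.633)] = 0.4392·ln(2.234/1.587) = 0.1500 kmol/m³.
Then C_N = (C_{M0}−C_M) − C_P = 0.4366 − 0.1500 = 0.2866 kmol/m³.
S̃_{N/P} = C_N/C_P = 0.2866/0.1500 = 1.91.

1.91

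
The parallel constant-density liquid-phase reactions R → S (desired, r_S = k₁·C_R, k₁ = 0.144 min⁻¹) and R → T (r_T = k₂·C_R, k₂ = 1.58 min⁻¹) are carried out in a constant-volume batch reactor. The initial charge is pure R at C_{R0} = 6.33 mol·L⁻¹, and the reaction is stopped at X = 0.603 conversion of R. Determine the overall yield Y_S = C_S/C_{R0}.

0.0504

C_R = C_{R0}(1−X) = 2.513 mol·L⁻¹.
Both paths are first order in R, so the instantaneous fraction to S is constant: dC_S/d(−C_R) = k₁/(k₁+k₂) = 0.08353.
C_S = 0.08353·(C_{R0}−C_R) = 0.08353×3.817 = 0.319 mol·L⁻¹.
Y_S = C_S/C_{R0} = 0.3188/6.33 = 0.0504.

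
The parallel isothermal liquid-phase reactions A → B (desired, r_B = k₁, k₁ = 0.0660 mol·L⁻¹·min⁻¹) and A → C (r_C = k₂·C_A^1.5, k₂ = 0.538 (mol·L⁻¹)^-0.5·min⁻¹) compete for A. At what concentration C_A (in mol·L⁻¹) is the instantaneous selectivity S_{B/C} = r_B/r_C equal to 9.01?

S_{B/C} = (k₁/k₂)·C_A^-1.5 ⇒ C_A = (S·k₂/k₁)^(1/(-1.5)).
= (9.01×0.538/0.0660)^(-0.6667) = (73.45)^(-0.6667) = 0.0570 mol·L⁻¹.

0.0570 mol·L⁻¹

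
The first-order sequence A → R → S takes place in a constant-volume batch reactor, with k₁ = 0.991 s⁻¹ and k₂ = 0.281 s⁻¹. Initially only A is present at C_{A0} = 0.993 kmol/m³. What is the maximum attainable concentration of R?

Evaluating C_R at t_opt = ln(k₂/k₁)/(k₂−k₁) gives C_{R,max}/C_{A0} = (k₁/k₂)^[k₂/(k₂−k₁)].
= (0.991/0.281)^(0.281/(0.281−0.991)) = (3.527)^(-0.3958) = 0.6072.
C_{R,max} = 0.6072×0.993 = 0.603 kmol/m³.

0.603 kmol/m³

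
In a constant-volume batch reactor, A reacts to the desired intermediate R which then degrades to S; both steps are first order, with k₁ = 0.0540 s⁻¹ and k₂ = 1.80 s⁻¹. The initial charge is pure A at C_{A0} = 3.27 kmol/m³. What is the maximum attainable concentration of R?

For a first-order series the maximum intermediate yield is C_{R,max}/C_{A0} = (k₁/k₂)^[k₂/(k₂−k₁)].
= (0.0540/1.80)^(1.80/(1.80−0.0540)) = (0.03000)^(1.031) = 0.02692.
C_{R,max} = 0.02692×3.27 = 0.0880 kmol/m³.

0.0880 kmol/m³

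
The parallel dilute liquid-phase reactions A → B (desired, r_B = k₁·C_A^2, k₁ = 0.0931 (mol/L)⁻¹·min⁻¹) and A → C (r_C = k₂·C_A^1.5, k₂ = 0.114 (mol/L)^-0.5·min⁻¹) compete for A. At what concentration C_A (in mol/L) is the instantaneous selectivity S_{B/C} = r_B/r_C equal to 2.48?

S_{B/C} = (k₁/k₂)·C_A^0.5 ⇒ C_A = (S·k₂/k₁)^(2).
= (2.48×0.114/0.0931)^(2) = (3.037)^(2) = 9.22 mol/L.

9.22 mol/L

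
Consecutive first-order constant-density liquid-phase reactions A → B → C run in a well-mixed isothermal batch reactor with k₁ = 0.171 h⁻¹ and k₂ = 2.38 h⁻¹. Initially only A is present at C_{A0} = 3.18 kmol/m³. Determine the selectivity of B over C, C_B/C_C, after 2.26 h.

0.195

The intermediate concentration in a first-order A→B→C sequence is C_B = k₁C_{A0}(e^(−k₁t) − e^(−k₂t))/(k₂−k₁).
e^(−k₁t) = e^(−0.171×2.26) = e^(−0.3865) = 0.6795; e^(−k₂t) = e^(−5.379) = 0.004613.
C_B = 0.171×3.18/(2.38−0.171) × (0.6795−0.004613) = 0.2462×0.6748 = 0.1661 kmol/m³.
C_A = C_{A0}e^(−k₁t) = 2.161 kmol/m³, so C_C = C_{A0}−C_A−C_B = 0.8532 kmol/m³; C_B/C_C = 0.195.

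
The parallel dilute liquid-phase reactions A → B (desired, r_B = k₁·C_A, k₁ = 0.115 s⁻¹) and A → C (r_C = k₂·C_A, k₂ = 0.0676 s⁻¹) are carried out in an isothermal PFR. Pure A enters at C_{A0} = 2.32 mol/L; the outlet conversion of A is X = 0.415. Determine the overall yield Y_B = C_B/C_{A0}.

0.261

C_A = C_{A0}(1−X) = 1.357 mol/L.
Both paths are first order in A, so the instantaneous fraction to B is constant: dC_B/d(−C_A) = k₁/(k₁+k₂) = 0.6298.
C_B = 0.6298·(C_{A0}−C_A) = 0.6298×0.9628 = 0.606 mol/L.
Y_B = C_B/C_{A0} = 0.6064/2.32 = 0.261.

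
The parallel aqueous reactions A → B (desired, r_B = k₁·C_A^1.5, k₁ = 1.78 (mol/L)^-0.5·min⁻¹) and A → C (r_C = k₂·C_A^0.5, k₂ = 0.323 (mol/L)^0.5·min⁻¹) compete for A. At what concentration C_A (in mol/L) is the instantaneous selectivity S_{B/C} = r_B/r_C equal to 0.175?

0.0318 mol/L

S_{B/C} = (k₁/k₂)·C_A ⇒ C_A = S·k₂/k₁.
= 0.175×0.323/1.78 = 0.0318 mol/L.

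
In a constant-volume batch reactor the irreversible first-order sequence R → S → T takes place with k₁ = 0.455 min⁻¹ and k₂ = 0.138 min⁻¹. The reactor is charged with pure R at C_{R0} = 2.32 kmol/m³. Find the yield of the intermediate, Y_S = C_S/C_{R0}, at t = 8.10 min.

For first-order series with pure R initially, C_S(t) = k₁C_{R0}/(k₂−k₁)·(e^(−k₁t) − e^(−k₂t)).
e^(−k₁t) = e^(−0.455×8.10) = e^(−3.685) = 0.02508; e^(−k₂t) = e^(−1.118) = 0.3270.
C_S = 0.455×2.32/(0.138−0.455) × (0.02508−0.3270) = (-3.330)×(-0.3019) = 1.005 kmol/m³.
Y_S = C_S/C_{R0} = 1.005/2.32 = 0.433.

0.433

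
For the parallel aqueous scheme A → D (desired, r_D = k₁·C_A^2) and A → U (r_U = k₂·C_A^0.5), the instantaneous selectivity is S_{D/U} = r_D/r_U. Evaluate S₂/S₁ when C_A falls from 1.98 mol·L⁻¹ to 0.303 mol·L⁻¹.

0.0599

S_{D/U} = (k₁/k₂)·C_A^1.5, so S₂/S₁ = (C_{A,2}/C_{A,1})^1.5.
= (0.303/1.98)^1.5 = (0.1530)^1.5 = 0.0599.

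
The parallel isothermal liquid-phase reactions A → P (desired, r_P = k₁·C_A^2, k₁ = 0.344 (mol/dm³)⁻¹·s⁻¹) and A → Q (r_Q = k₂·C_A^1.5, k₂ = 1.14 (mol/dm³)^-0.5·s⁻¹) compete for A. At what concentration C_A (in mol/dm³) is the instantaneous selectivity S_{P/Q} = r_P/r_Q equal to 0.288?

0.911 mol/dm³

S_{P/Q} = (k₁/k₂)·C_A^0.5 ⇒ C_A = (S·k₂/k₁)^(2).
= (0.288×1.14/0.344)^(2) = (0.9544)^(2) = 0.911 mol/dm³.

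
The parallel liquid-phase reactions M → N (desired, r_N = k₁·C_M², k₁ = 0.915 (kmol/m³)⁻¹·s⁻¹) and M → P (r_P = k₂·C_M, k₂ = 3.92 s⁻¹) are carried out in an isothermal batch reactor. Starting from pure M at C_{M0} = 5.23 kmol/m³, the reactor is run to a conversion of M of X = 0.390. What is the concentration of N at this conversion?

C_M = C_{M0}(1−X) = 3.190 kmol/m³.
Along a PFR/batch, dC_P/dC_M = −r_P/(r_N+r_P) = −k₂/(k₂+k₁·C_M).
Integrating from C_{M0} to C_M: C_P = (3.92/0.915)·ln[(3.92+0.915·5.23)/(3.92+0.915·3.19)] = 4.284·ln(8.705/6.839) = 1.034 kmol/m³.
Then C_N = (C_{M0}−C_M) − C_P = 2.040 − 1.034 = 1.006 kmol/m³.

1.01 kmol/m³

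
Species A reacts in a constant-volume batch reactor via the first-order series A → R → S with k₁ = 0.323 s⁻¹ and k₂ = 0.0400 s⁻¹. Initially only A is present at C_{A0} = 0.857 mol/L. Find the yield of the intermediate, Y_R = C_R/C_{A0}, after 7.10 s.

0.744

For first-order series with pure A initially, C_R(t) = k₁C_{A0}/(k₂−k₁)·(e^(−k₁t) − e^(−k₂t)).
e^(−k₁t) = e^(−0.323×7.10) = e^(−2.293) = 0.1009; e^(−k₂t) = e^(−0.2840) = 0.7528.
C_R = 0.323×0.857/(0.0400−0.323) × (0.1009−0.7528) = (-0.9781)×(-0.6518) = 0.6376 mol/L.
Y_R = C_R/C_{A0} = 0.6376/0.857 = 0.744.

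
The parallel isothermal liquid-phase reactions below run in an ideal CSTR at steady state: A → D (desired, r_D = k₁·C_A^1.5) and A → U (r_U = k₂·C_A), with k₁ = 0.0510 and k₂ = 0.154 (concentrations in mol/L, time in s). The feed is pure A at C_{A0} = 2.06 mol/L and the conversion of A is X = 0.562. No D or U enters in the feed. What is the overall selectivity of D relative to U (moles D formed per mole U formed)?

Exit C_A = C_{A0}(1−X) = 2.06×0.438 = 0.9023 mol/L.
A CSTR operates uniformly at the exit composition, giving r_D = 0.04371 and r_U = 0.1390 (each k·C_A^n at C_A = 0.9023).
Overall selectivity = C_D/C_U = r_Dτ/(r_Uτ) = r_D/r_U = 0.315.

0.315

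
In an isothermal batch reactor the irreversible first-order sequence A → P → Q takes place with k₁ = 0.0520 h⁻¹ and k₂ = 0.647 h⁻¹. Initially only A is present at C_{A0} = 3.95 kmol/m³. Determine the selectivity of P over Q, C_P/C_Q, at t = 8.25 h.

For first-order series with pure A initially, C_P(t) = k₁C_{A0}/(k₂−k₁)·(e^(−k₁t) − e^(−k₂t)).
e^(−k₁t) = e^(−0.0520×8.25) = e^(−0.4290) = 0.6512; e^(−k₂t) = e^(−5.338) = 0.004807.
C_P = 0.0520×3.95/(0.647−0.0520) × (0.6512−0.004807) = 0.3452×0.6464 = 0.2231 kmol/m³.
C_A = C_{A0}e^(−k₁t) = 2.572 kmol/m³, so C_Q = C_{A0}−C_A−C_P = 1.155 kmol/m³; C_P/C_Q = 0.193.

0.193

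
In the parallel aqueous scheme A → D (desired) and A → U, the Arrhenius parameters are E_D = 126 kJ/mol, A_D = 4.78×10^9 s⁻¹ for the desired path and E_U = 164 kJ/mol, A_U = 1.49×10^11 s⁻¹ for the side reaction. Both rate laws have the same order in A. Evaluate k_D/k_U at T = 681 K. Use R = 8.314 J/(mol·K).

26.4

With equal orders, S_{D/U} = k_D/k_U = (A_D/A_U)·exp[(E_U−E_D)/(RT)].
(E_U−E_D)/(RT) = (164−126)×10³/(8.314×681) = 38000/5662 = 6.712.
k_D/k_U = (4.78×10^9/1.49×10^11)·exp(6.712) = 0.03208 × 821.9 = 26.4.
Since E_D < E_U, lowering the temperature improves selectivity toward D.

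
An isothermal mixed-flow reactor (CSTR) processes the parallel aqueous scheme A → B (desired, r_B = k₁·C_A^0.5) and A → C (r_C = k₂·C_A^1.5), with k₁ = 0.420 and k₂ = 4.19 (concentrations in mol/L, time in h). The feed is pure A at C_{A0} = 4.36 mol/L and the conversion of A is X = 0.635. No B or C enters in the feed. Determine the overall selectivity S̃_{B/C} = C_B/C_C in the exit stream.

0.0630

Exit C_A = C_{A0}(1−X) = 4.36×0.365 = 1.591 mol/L.
Rates in a CSTR are evaluated at the outlet concentration: r_B = 0.420×1.591^0.5 = 0.5298, r_C = 4.19×1.591^1.5 = 8.412.
Overall selectivity = C_B/C_C = r_Bτ/(r_Cτ) = r_B/r_C = 0.0630.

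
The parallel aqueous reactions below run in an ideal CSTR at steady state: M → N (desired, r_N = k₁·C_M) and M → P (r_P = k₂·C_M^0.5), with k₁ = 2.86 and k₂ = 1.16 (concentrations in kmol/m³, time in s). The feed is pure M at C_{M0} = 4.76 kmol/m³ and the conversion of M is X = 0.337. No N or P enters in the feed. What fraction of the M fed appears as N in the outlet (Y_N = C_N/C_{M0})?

Exit C_M = C_{M0}(1−X) = 4.76×0.663 = 3.156 kmol/m³.
In a CSTR the entire volume is at exit conditions, so r_N = 2.86×3.156 = 9.026 and r_P = 1.16×3.156^0.5 = 2.061.
Fraction of consumed M going to N: r_N/(r_N+r_P) = 0.8141.
C_N = 0.8141·C_{M0}·X = 0.8141×4.76×0.337 = 1.31 kmol/m³; Y_N = C_N/C_{M0} = 0.274.

0.274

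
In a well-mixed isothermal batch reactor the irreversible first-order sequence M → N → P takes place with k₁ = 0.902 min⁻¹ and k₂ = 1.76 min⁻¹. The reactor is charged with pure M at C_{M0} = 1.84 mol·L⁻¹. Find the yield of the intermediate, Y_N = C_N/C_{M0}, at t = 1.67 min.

Solving the coupled first-order balances gives C_N(t) = [k₁/(k₂−k₁)]·C_{M0}·(e^(−k₁t) − e^(−k₂t)).
e^(−k₁t) = e^(−0.902×1.67) = e^(−1.506) = 0.2217; e^(−k₂t) = e^(−2.939) = 0.05291.
C_N = 0.902×1.84/(1.76−0.902) × (0.2217−0.05291) = 1.934×0.1688 = 0.3265 mol·L⁻¹.
Y_N = C_N/C_{M0} = 0.3265/1.84 = 0.177.

0.177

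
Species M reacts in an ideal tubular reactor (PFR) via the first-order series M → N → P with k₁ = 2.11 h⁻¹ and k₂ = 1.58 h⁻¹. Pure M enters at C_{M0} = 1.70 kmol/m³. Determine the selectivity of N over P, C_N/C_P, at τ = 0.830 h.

0.859

The intermediate concentration in a first-order A→B→C sequence is C_N = k₁C_{M0}(e^(−k₁τ) − e^(−k₂τ))/(k₂−k₁).
e^(−k₁τ) = e^(−2.11×0.830) = e^(−1.751) = 0.1735; e^(−k₂τ) = e^(−1.311) = 0.2694.
C_N = 2.11×1.70/(1.58−2.11) × (0.1735−0.2694) = (-6.768)×(-0.09589) = 0.6490 kmol/m³.
C_M = C_{M0}e^(−k₁τ) = 0.2950 kmol/m³, so C_P = C_{M0}−C_M−C_N = 0.7560 kmol/m³; C_N/C_P = 0.859.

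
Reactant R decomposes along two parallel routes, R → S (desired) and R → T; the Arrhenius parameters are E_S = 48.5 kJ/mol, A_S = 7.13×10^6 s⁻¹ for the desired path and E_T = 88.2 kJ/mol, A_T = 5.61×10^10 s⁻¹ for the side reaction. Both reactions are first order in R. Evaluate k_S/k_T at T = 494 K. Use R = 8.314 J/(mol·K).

2.00

k_S/k_T = (A_S/A_T)·exp[−(E_S−E_T)/(RT)] = (A_S/A_T)·exp[(E_T−E_S)/(RT)].
(E_T−E_S)/(RT) = (88.2−48.5)×10³/(8.314×494) = 39700/4107 = 9.666.
k_S/k_T = (7.13×10^6/5.61×10^10)·exp(9.666) = 1.271×10^-4 × 15775 = 2.00.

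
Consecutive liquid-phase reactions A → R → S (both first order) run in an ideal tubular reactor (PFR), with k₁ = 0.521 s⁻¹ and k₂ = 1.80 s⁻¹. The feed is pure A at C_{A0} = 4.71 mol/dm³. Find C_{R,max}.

0.823 mol/dm³

For a first-order series the maximum intermediate yield is C_{R,max}/C_{A0} = (k₁/k₂)^[k₂/(k₂−k₁)].
= (0.521/1.80)^(1.80/(1.80−0.521)) = (0.2894)^(1.407) = 0.1747.
C_{R,max} = 0.1747×4.71 = 0.823 mol/dm³.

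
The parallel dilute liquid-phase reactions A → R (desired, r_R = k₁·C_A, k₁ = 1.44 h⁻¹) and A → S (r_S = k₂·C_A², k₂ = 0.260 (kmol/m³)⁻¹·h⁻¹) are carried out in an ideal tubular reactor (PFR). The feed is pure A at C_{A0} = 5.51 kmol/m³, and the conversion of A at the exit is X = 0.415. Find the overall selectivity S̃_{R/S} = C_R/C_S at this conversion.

C_A = C_{A0}(1−X) = 3.223 kmol/m³.
Along a PFR/batch, dC_R/dC_A = −r_R/(r_R+r_S) = −k₁/(k₁+k₂·C_A).
Integrating from C_{A0} to C_A: C_R = (1.44/0.260)·ln[(1.44+0.260·5.51)/(1.44+0.260·3.22)] = 5.538·ln(2.873/2.278) = 1.284 kmol/m³.
C_S = (C_{A0}−C_A)−C_R = 1.002 kmol/m³; S̃_{R/S} = 1.284/1.002 = 1.28.

1.28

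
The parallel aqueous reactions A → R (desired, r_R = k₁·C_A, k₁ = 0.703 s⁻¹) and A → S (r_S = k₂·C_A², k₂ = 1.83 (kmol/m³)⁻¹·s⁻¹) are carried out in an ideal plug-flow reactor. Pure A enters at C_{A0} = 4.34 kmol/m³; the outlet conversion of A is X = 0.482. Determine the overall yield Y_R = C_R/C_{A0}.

C_A = C_{A0}(1−X) = 2.248 kmol/m³.
Along a PFR/batch, dC_R/dC_A = −r_R/(r_R+r_S) = −k₁/(k₁+k₂·C_A).
Integrating from C_{A0} to C_A: C_R = (0.703/1.83)·ln[(0.703+1.83·4.34)/(0.703+1.83·2.25)] = 0.3842·ln(8.645/4.817) = 0.2247 kmol/m³.
Y_R = C_R/C_{A0} = 0.2247/4.34 = 0.0518.

0.0518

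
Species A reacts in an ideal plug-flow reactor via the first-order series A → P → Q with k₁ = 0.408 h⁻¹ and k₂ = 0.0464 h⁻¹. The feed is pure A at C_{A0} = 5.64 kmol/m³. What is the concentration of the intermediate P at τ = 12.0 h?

3.60 kmol/m³

Solving the coupled first-order balances gives C_P(τ) = [k₁/(k₂−k₁)]·C_{A0}·(e^(−k₁τ) − e^(−k₂τ)).
e^(−k₁τ) = e^(−0.408×12.0) = e^(−4.896) = 0.007476; e^(−k₂τ) = e^(−0.5568) = 0.5730.
C_P = 0.408×5.64/(0.0464−0.408) × (0.007476−0.5730) = (-6.364)×(-0.5656) = 3.599 kmol/m³.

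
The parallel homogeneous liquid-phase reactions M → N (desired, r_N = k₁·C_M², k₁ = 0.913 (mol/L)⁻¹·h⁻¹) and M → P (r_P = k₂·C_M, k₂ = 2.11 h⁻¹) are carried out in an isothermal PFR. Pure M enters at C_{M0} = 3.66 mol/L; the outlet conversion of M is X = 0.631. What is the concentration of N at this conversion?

1.18 mol/L

C_M = C_{M0}(1−X) = 1.351 mol/L.
Along a PFR/batch, dC_P/dC_M = −r_P/(r_N+r_P) = −k₂/(k₂+k₁·C_M).
Integrating from C_{M0} to C_M: C_P = (2.11/0.913)·ln[(2.11+0.913·3.66)/(2.11+0.913·1.35)] = 2.311·ln(5.452/3.343) = 1.130 mol/L.
Then C_N = (C_{M0}−C_M) − C_P = 2.309 − 1.130 = 1.179 mol/L.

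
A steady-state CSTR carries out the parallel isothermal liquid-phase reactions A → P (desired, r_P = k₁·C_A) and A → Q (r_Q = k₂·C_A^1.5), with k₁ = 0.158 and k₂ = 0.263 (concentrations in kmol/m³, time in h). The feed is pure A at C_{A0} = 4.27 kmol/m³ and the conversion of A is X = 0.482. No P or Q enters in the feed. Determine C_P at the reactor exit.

0.592 kmol/m³

Exit C_A = C_{A0}(1−X) = 4.27×0.518 = 2.212 kmol/m³.
A CSTR operates uniformly at the exit composition, giving r_P = 0.3495 and r_Q = 0.8652 (each k·C_A^n at C_A = 2.212).
Fraction of consumed A going to P: r_P/(r_P+r_Q) = 0.2877.
C_P = 0.2877·C_{A0}·X = 0.2877×4.27×0.482 = 0.592 kmol/m³.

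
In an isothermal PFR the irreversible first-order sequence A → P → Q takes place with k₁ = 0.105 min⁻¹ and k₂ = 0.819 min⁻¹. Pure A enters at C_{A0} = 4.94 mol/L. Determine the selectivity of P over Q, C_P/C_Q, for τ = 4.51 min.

Solving the coupled first-order balances gives C_P(τ) = [k₁/(k₂−k₁)]·C_{A0}·(e^(−k₁τ) − e^(−k₂τ)).
e^(−k₁τ) = e^(−0.105×4.51) = e^(−0.4735) = 0.6228; e^(−k₂τ) = e^(−3.694) = 0.02488.
C_P = 0.105×4.94/(0.819−0.105) × (0.6228−0.02488) = 0.7265×0.5979 = 0.4344 mol/L.
C_A = C_{A0}e^(−k₁τ) = 3.077 mol/L, so C_Q = C_{A0}−C_A−C_P = 1.429 mol/L; C_P/C_Q = 0.304.

0.304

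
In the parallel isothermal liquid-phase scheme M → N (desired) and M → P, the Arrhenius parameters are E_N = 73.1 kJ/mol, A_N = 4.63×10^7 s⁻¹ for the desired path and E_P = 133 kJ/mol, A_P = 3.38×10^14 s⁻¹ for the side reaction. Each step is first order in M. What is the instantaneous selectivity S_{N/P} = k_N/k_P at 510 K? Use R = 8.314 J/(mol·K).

0.187

k_N/k_P = (A_N/A_P)·exp[−(E_N−E_P)/(RT)] = (A_N/A_P)·exp[(E_P−E_N)/(RT)].
(E_P−E_N)/(RT) = (133−73.1)×10³/(8.314×510) = 59900/4240 = 14.13.
k_N/k_P = (4.63×10^7/3.38×10^14)·exp(14.13) = 1.370×10^-7 × 1.365×10^6 = 0.187.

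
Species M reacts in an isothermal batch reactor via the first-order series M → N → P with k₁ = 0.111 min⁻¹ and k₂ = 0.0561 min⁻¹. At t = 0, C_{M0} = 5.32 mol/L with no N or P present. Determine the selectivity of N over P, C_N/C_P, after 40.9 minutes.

0.226

For first-order series with pure M initially, C_N(t) = k₁C_{M0}/(k₂−k₁)·(e^(−k₁t) − e^(−k₂t)).
e^(−k₁t) = e^(−0.111×40.9) = e^(−4.540) = 0.01067; e^(−k₂t) = e^(−2.294) = 0.1008.
C_N = 0.111×5.32/(0.0561−0.111) × (0.01067−0.1008) = (-10.76)×(-0.09014) = 0.9696 mol/L.
C_M = C_{M0}e^(−k₁t) = 0.05679 mol/L, so C_P = C_{M0}−C_M−C_N = 4.294 mol/L; C_N/C_P = 0.226.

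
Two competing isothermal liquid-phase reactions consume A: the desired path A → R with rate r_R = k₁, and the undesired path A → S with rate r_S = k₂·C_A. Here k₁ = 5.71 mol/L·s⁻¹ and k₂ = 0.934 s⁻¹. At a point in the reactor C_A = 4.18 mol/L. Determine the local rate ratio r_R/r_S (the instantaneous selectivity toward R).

S_{R/S} = r_R/r_S = (k₁)/(k₂·C_A) = (k₁/k₂)·C_A⁻¹.
= (5.71) / (0.934×4.180) = 5.710/3.904 = 1.46.
The undesired path is higher order in A, so low C_A (CSTR or dilute feed) favours R.

1.46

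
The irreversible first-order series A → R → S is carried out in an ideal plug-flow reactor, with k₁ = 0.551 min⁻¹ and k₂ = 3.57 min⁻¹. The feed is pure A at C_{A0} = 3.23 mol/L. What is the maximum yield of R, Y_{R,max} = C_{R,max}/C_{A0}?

0.110

For a first-order series the maximum intermediate yield is C_{R,max}/C_{A0} = (k₁/k₂)^[k₂/(k₂−k₁)].
= (0.551/3.57)^(3.57/(3.57−0.551)) = (0.1543)^(1.183) = 0.1097.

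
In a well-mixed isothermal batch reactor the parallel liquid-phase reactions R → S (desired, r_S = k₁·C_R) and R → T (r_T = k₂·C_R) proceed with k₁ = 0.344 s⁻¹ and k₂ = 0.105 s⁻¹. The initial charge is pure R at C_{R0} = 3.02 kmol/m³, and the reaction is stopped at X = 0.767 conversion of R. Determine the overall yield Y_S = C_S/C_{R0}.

C_R = C_{R0}(1−X) = 0.7037 kmol/m³.
Both paths are first order in R, so the instantaneous fraction to S is constant: dC_S/d(−C_R) = k₁/(k₁+k₂) = 0.7661.
C_S = 0.7661·(C_{R0}−C_R) = 0.7661×2.316 = 1.77 kmol/m³.
Y_S = C_S/C_{R0} = 1.775/3.02 = 0.588.

0.588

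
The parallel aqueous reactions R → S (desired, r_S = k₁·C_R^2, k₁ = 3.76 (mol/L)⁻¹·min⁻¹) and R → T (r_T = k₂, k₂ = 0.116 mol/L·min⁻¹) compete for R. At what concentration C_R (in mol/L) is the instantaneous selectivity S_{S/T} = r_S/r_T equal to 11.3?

S_{S/T} = (k₁/k₂)·C_R^2 ⇒ C_R = (S·k₂/k₁)^(0.5).
= (11.3×0.116/3.76)^(0.5) = (0.3486)^(0.5) = 0.590 mol/L.

0.590 mol/L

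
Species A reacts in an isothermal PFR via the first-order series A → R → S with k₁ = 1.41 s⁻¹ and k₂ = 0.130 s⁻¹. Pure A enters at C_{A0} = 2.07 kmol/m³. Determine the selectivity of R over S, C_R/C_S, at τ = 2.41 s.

3.88

For first-order series with pure A initially, C_R(τ) = k₁C_{A0}/(k₂−k₁)·(e^(−k₁τ) − e^(−k₂τ)).
e^(−k₁τ) = e^(−1.41×2.41) = e^(−3.398) = 0.03344; e^(−k₂τ) = e^(−0.3133) = 0.7310.
C_R = 1.41×2.07/(0.130−1.41) × (0.03344−0.7310) = (-2.280)×(-0.6976) = 1.591 kmol/m³.
C_A = C_{A0}e^(−k₁τ) = 0.06921 kmol/m³, so C_S = C_{A0}−C_A−C_R = 0.4101 kmol/m³; C_R/C_S = 3.88.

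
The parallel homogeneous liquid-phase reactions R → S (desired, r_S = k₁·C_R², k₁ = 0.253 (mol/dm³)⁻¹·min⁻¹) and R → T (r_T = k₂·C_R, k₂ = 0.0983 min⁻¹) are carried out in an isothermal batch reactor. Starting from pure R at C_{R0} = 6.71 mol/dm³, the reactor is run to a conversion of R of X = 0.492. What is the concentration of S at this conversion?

3.06 mol/dm³

C_R = C_{R0}(1−X) = 3.409 mol/dm³.
Along a PFR/batch, dC_T/dC_R = −r_T/(r_S+r_T) = −k₂/(k₂+k₁·C_R).
Integrating from C_{R0} to C_R: C_T = (0.0983/0.253)·ln[(0.0983+0.253·6.71)/(0.0983+0.253·3.41)] = 0.3885·ln(1.796/0.9607) = 0.2431 mol/dm³.
Then C_S = (C_{R0}−C_R) − C_T = 3.301 − 0.2431 = 3.058 mol/dm³.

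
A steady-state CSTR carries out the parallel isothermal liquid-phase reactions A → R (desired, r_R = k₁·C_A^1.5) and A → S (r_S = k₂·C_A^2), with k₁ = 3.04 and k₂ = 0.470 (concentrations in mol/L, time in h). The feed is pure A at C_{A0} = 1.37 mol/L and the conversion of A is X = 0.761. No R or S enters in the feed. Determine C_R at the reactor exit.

0.958 mol/L

Exit C_A = C_{A0}(1−X) = 1.37×0.239 = 0.3274 mol/L.
In a CSTR the entire volume is at exit conditions, so r_R = 3.04×0.3274^1.5 = 0.5696 and r_S = 0.470×0.3274^2 = 0.05039.
Fraction of consumed A going to R: r_R/(r_R+r_S) = 0.9187.
C_R = 0.9187·C_{A0}·X = 0.9187×1.37×0.761 = 0.958 mol/L.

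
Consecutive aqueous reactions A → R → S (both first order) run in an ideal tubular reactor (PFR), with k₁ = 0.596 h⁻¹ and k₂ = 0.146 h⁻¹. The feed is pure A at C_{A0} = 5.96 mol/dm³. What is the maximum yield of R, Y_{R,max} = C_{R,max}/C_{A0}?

For a first-order series the maximum intermediate yield is C_{R,max}/C_{A0} = (k₁/k₂)^[k₂/(k₂−k₁)].
= (0.596/0.146)^(0.146/(0.146−0.596)) = (4.082)^(-0.3244) = 0.6336.

0.634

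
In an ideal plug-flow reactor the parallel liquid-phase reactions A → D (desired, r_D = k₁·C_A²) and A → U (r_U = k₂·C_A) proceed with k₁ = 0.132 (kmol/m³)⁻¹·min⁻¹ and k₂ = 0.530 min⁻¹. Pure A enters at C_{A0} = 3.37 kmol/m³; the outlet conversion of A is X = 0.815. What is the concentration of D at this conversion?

C_A = C_{A0}(1−X) = 0.6235 kmol/m³.
Along a PFR/batch, dC_U/dC_A = −r_U/(r_D+r_U) = −k₂/(k₂+k₁·C_A).
Integrating from C_{A0} to C_A: C_U = (0.530/0.132)·ln[(0.530+0.132·3.37)/(0.530+0.132·0.623)] = 4.015·ln(0.9748/0.6123) = 1.867 kmol/m³.
Then C_D = (C_{A0}−C_A) − C_U = 2.747 − 1.867 = 0.8793 kmol/m³.

0.879 kmol/m³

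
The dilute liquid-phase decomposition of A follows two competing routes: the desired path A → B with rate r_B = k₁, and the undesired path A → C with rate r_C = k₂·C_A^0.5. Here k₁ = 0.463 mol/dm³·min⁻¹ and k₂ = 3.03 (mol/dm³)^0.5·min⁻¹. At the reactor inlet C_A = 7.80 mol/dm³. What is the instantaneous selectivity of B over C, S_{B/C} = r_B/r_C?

0.0547

S_{B/C} = r_B/r_C = (k₁)/(k₂·C_A^0.5) = (k₁/k₂)·C_A^-0.5.
= (0.463) / (3.03×7.800^0.5) = 0.4630/8.462 = 0.0547.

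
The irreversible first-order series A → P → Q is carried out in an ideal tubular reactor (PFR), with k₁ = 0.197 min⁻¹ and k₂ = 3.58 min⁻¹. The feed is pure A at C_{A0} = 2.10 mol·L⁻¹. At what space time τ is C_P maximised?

Setting dC_P/dτ = 0 gives τ_opt = ln(k₂/k₁)/(k₂−k₁).
= ln(3.58/0.197)/(3.58−0.197) = ln(18.17)/3.383 = 2.900/3.383 = 0.857 min.

0.857 min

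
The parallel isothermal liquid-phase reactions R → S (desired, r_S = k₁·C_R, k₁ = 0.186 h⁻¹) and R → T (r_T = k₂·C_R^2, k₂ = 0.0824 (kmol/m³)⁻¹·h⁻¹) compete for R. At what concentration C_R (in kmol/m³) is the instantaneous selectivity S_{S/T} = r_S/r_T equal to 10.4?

S_{S/T} = (k₁/k₂)·C_R⁻¹ ⇒ C_R = (S·k₂/k₁)^(-1).
= (10.4×0.0824/0.186)^(-1) = (4.607)^(-1) = 0.217 kmol/m³.

0.217 kmol/m³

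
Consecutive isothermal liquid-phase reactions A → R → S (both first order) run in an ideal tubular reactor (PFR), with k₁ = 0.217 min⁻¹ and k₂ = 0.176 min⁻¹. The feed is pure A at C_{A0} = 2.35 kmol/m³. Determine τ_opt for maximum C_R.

For first-order series the maximum of C_R occurs at τ_opt = ln(k₂/k₁)/(k₂−k₁).
= ln(0.176/0.217)/(0.176−0.217) = ln(0.8111)/-0.04100 = -0.2094/-0.04100 = 5.11 min.

5.11 min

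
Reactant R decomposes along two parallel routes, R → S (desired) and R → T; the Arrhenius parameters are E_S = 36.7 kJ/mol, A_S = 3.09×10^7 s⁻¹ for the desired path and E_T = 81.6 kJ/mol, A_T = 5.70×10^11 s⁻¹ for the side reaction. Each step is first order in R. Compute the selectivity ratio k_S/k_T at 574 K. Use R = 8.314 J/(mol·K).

k_S/k_T = (A_S/A_T)·exp[−(E_S−E_T)/(RT)] = (A_S/A_T)·exp[(E_T−E_S)/(RT)].
(E_T−E_S)/(RT) = (81.6−36.7)×10³/(8.314×574) = 44900/4772 = 9.409.
k_S/k_T = (3.09×10^7/5.70×10^11)·exp(9.409) = 5.421×10^-5 × 12193 = 0.661.

0.661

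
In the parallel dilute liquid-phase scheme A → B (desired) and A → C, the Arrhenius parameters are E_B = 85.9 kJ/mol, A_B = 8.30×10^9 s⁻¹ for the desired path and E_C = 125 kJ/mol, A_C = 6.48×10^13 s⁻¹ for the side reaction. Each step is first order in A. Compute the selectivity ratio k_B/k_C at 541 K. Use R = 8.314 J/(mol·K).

0.764

Since both paths have the same order in A, the concentration cancels and S_{B/C} = k_B/k_C = (A_B/A_C)·exp[(E_C−E_B)/(RT)].
(E_C−E_B)/(RT) = (125−85.9)×10³/(8.314×541) = 39100/4498 = 8.693.
k_B/k_C = (8.30×10^9/6.48×10^13)·exp(8.693) = 1.281×10^-4 × 5961 = 0.764.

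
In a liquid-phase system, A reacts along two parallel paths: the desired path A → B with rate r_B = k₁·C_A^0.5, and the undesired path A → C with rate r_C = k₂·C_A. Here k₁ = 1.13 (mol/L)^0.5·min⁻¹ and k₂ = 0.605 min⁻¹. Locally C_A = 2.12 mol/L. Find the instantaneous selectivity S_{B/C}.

S_{B/C} = r_B/r_C = (k₁·C_A^0.5)/(k₂·C_A) = (k₁/k₂)·C_A^-0.5.
= (1.13×2.120^0.5) / (0.605×2.120) = 1.645/1.283 = 1.28.
The undesired path is higher order in A, so low C_A (CSTR or dilute feed) favours B.

1.28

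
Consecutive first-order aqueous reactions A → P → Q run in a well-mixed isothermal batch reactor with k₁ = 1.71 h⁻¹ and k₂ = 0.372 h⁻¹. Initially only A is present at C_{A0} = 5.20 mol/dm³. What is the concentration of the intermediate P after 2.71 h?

For first-order series with pure A initially, C_P(t) = k₁C_{A0}/(k₂−k₁)·(e^(−k₁t) − e^(−k₂t)).
e^(−k₁t) = e^(−1.71×2.71) = e^(−4.634) = 0.009715; e^(−k₂t) = e^(−1.008) = 0.3649.
C_P = 1.71×5.20/(0.372−1.71) × (0.009715−0.3649) = (-6.646)×(-0.3552) = 2.360 mol/dm³.

2.36 mol/dm³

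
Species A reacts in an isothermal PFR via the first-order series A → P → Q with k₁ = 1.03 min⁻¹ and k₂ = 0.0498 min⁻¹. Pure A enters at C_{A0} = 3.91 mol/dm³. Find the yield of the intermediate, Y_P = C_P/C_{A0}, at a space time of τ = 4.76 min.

For first-order series with pure A initially, C_P(τ) = k₁C_{A0}/(k₂−k₁)·(e^(−k₁τ) − e^(−k₂τ)).
e^(−k₁τ) = e^(−1.03×4.76) = e^(−4.903) = 0.007426; e^(−k₂τ) = e^(−0.2370) = 0.7890.
C_P = 1.03×3.91/(0.0498−1.03) × (0.007426−0.7890) = (-4.109)×(-0.7815) = 3.211 mol/dm³.
Y_P = C_P/C_{A0} = 3.211/3.91 = 0.821.

0.821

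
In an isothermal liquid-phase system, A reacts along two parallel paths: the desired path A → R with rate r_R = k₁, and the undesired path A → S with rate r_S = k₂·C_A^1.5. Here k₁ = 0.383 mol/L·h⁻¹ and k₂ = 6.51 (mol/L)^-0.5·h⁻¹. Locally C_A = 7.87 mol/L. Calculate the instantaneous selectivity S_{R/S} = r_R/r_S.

0.00266

S_{R/S} = r_R/r_S = (k₁)/(k₂·C_A^1.5) = (k₁/k₂)·C_A^-1.5.
= (0.383) / (6.51×7.870^1.5) = 0.3830/143.7 = 0.00266.
The undesired path is higher order in A, so low C_A (CSTR or dilute feed) favours R.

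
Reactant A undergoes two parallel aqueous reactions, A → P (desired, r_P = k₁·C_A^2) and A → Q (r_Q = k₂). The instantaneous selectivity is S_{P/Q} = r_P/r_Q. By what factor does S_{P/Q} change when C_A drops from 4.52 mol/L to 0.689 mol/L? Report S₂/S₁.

S_{P/Q} = (k₁/k₂)·C_A^2, so S₂/S₁ = (C_{A,2}/C_{A,1})^2.
= (0.689/4.52)^2 = (0.1524)^2 = 0.0232.
Selectivity toward P falls as C_A falls — high-concentration operation is favoured.

0.0232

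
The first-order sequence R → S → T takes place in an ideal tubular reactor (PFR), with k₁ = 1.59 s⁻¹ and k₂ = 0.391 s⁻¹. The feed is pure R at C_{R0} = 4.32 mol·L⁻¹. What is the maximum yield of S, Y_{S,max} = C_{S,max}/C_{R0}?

At the optimum, C_{S,max}/C_{R0} = (k₁/k₂)^[k₂/(k₂−k₁)].
= (1.59/0.391)^(0.391/(0.391−1.59)) = (4.066)^(-0.3261) = 0.6329.

0.633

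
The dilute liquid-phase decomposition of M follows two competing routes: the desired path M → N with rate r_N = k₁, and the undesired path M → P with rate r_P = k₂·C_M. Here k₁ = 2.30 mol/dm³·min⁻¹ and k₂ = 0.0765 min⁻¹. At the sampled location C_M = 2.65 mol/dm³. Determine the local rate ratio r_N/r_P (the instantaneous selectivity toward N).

11.3

S_{N/P} = r_N/r_P = (k₁)/(k₂·C_M) = (k₁/k₂)·C_M⁻¹.
= (2.30) / (0.0765×2.650) = 2.300/0.2027 = 11.3.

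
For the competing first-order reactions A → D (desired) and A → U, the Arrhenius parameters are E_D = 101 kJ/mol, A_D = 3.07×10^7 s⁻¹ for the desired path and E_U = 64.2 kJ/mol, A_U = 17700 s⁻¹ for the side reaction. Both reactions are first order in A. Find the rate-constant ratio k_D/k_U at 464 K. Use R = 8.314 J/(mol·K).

With equal orders, S_{D/U} = k_D/k_U = (A_D/A_U)·exp[(E_U−E_D)/(RT)].
(E_U−E_D)/(RT) = (64.2−101)×10³/(8.314×464) = -36800/3858 = -9.539.
k_D/k_U = (3.07×10^7/17700)·exp(-9.539) = 1734 × 7.196×10^-5 = 0.125.
Since E_D > E_U, raising the temperature improves selectivity toward D.

0.125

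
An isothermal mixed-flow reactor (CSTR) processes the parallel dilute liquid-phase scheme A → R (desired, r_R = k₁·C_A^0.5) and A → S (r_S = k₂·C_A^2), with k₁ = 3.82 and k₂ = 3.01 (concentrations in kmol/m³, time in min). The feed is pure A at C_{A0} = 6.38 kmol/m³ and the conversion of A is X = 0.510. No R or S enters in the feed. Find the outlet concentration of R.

0.608 kmol/m³

Exit C_A = C_{A0}(1−X) = 6.38×0.490 = 3.126 kmol/m³.
In a CSTR the entire volume is at exit conditions, so r_R = 3.82×3.126^0.5 = 6.754 and r_S = 3.01×3.126^2 = 29.42.
Fraction of consumed A going to R: r_R/(r_R+r_S) = 0.1867.
C_R = 0.1867·C_{A0}·X = 0.1867×6.38×0.510 = 0.608 kmol/m³.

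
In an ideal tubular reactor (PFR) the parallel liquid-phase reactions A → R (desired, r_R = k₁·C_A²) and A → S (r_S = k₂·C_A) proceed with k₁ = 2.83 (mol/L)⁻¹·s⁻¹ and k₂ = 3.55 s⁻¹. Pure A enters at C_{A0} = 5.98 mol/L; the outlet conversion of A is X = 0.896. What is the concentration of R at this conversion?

C_A = C_{A0}(1−X) = 0.6219 mol/L.
Along a PFR/batch, dC_S/dC_A = −r_S/(r_R+r_S) = −k₂/(k₂+k₁·C_A).
Integrating from C_{A0} to C_A: C_S = (3.55/2.83)·ln[(3.55+2.83·5.98)/(3.55+2.83·0.622)] = 1.254·ln(20.47/5.310) = 1.693 mol/L.
Then C_R = (C_{A0}−C_A) − C_S = 5.358 − 1.693 = 3.665 mol/L.

3.67 mol/L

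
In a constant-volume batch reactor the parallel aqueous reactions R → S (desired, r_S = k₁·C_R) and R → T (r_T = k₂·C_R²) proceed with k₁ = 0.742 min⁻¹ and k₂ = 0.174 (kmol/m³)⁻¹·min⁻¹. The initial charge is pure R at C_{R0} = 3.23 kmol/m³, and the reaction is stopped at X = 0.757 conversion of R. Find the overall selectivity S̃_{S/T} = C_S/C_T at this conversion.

C_R = C_{R0}(1−X) = 0.7849 kmol/m³.
Along a PFR/batch, dC_S/dC_R = −r_S/(r_S+r_T) = −k₁/(k₁+k₂·C_R).
Integrating from C_{R0} to C_R: C_S = (0.742/0.174)·ln[(0.742+0.174·3.23)/(0.742+0.174·0.785)] = 4.264·ln(1.304/0.8786) = 1.684 kmol/m³.
C_T = (C_{R0}−C_R)−C_S = 0.7611 kmol/m³; S̃_{S/T} = 1.684/0.7611 = 2.21.

2.21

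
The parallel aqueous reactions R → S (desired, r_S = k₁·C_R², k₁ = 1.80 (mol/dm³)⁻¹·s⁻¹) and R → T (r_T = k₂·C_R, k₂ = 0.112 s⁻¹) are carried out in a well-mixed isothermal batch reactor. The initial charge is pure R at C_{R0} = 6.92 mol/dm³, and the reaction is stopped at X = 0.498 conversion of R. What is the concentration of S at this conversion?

3.40 mol/dm³

C_R = C_{R0}(1−X) = 3.474 mol/dm³.
Along a PFR/batch, dC_T/dC_R = −r_T/(r_S+r_T) = −k₂/(k₂+k₁·C_R).
Integrating from C_{R0} to C_R: C_T = (0.112/1.80)·ln[(0.112+1.80·6.92)/(0.112+1.80·3.47)] = 0.06222·ln(12.57/6.365) = 0.04233 mol/dm³.
Then C_S = (C_{R0}−C_R) − C_T = 3.446 − 0.04233 = 3.404 mol/dm³.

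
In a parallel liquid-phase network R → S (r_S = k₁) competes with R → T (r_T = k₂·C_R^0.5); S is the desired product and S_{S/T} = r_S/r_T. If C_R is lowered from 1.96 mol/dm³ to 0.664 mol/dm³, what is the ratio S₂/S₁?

S_{S/T} = (k₁/k₂)·C_R^-0.5, so S₂/S₁ = (C_{R,2}/C_{R,1})^-0.5.
= (0.664/1.96)^(-0.5) = (0.3388)^(-0.5) = 1.72.
Selectivity toward S rises as C_R falls — low-concentration operation is favoured.

1.72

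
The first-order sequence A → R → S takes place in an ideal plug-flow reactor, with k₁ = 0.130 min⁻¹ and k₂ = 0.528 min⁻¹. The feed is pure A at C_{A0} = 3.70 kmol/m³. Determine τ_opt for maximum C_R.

Setting dC_R/dτ = 0 gives τ_opt = ln(k₂/k₁)/(k₂−k₁).
= ln(0.528/0.130)/(0.528−0.130) = ln(4.062)/0.3980 = 1.402/0.3980 = 3.52 min.

3.52 min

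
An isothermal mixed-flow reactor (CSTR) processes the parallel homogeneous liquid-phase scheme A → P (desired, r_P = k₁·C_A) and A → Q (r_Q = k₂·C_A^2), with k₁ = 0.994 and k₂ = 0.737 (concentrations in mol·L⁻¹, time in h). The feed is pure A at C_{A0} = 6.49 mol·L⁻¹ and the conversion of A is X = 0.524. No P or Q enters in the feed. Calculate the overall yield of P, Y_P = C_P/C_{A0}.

0.159

Exit C_A = C_{A0}(1−X) = 6.49×0.476 = 3.089 mol·L⁻¹.
A CSTR operates uniformly at the exit composition, giving r_P = 3.071 and r_Q = 7.033 (each k·C_A^n at C_A = 3.089).
Fraction of consumed A going to P: r_P/(r_P+r_Q) = 0.3039.
C_P = 0.3039·C_{A0}·X = 0.3039×6.49×0.524 = 1.03 mol·L⁻¹; Y_P = C_P/C_{A0} = 0.159.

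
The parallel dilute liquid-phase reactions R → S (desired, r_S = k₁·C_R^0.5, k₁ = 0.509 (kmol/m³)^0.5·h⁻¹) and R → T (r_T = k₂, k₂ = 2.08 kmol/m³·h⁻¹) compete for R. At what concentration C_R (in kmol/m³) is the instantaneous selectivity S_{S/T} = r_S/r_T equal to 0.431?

3.10 kmol/m³

S_{S/T} = (k₁/k₂)·C_R^0.5 ⇒ C_R = (S·k₂/k₁)^(2).
= (0.431×2.08/0.509)^(2) = (1.761)^(2) = 3.10 kmol/m³.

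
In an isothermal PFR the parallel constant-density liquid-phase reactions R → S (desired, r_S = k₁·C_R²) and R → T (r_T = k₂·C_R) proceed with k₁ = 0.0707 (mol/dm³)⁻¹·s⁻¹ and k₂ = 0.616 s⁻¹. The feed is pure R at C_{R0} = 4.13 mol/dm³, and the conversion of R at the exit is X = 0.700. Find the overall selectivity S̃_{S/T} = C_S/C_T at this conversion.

0.301

C_R = C_{R0}(1−X) = 1.239 mol/dm³.
Along a PFR/batch, dC_T/dC_R = −r_T/(r_S+r_T) = −k₂/(k₂+k₁·C_R).
Integrating from C_{R0} to C_R: C_T = (0.616/0.0707)·ln[(0.616+0.0707·4.13)/(0.616+0.0707·1.24)] = 8.713·ln(0.9080/0.7036) = 2.222 mol/dm³.
Then C_S = (C_{R0}−C_R) − C_T = 2.891 − 2.222 = 0.6690 mol/dm³.
S̃_{S/T} = C_S/C_T = 0.6690/2.222 = 0.301.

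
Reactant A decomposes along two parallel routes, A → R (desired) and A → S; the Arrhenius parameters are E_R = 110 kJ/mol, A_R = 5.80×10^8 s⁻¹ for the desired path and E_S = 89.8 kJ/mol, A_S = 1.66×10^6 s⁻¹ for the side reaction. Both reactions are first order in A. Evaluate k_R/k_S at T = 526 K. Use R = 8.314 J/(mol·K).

3.45

With equal orders, S_{R/S} = k_R/k_S = (A_R/A_S)·exp[(E_S−E_R)/(RT)].
(E_S−E_R)/(RT) = (89.8−110)×10³/(8.314×526) = -20200/4373 = -4.619.
k_R/k_S = (5.80×10^8/1.66×10^6)·exp(-4.619) = 349.4 × 0.009862 = 3.45.
Since E_R > E_S, raising the temperature improves selectivity toward R.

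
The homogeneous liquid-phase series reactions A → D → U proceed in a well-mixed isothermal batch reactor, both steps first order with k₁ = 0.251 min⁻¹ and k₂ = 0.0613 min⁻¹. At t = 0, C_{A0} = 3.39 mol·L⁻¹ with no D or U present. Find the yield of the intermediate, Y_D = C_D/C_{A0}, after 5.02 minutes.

0.597

Solving the coupled first-order balances gives C_D(t) = [k₁/(k₂−k₁)]·C_{A0}·(e^(−k₁t) − e^(−k₂t)).
e^(−k₁t) = e^(−0.251×5.02) = e^(−1.260) = 0.2836; e^(−k₂t) = e^(−0.3077) = 0.7351.
C_D = 0.251×3.39/(0.0613−0.251) × (0.2836−0.7351) = (-4.485)×(-0.4515) = 2.025 mol·L⁻¹.
Y_D = C_D/C_{A0} = 2.025/3.39 = 0.597.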